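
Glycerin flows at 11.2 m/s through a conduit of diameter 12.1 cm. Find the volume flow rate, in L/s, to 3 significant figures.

Q ≈ 129 L/s

Q = A·v = 0.0115 m² × 11.2 m/s = 0.129 m³/s.
Converting: 0.129 m³/s × 1000 = 129 L/s.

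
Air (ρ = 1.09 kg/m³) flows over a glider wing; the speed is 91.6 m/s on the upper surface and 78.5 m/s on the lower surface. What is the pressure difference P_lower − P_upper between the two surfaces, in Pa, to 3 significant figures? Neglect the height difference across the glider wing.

1210 Pa

Bernoulli (same height): P_lower − P_upper = ½ρ(v_upper² − v_lower²).
ΔP = ½·1.09·(91.6² − 78.5²) = 1210 Pa.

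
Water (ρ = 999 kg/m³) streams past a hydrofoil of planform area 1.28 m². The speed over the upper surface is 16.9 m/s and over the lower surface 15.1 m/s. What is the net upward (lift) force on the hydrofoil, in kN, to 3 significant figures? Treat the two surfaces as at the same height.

The faster flow above has the lower pressure; Bernoulli (same height) gives ΔP = ½ρ(v_up² − v_low²).
ΔP = ½·999·(16.9² − 15.1²) = 28800 Pa.
Lift = ΔP · A = 28800 × 1.28 = 36800 N.

36.8 kN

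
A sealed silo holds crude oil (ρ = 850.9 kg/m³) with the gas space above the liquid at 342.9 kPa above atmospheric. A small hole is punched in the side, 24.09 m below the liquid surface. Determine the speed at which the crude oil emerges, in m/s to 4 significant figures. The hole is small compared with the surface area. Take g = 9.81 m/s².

v ≈ 35.76 m/s

Take point 1 at the surface (v₁ ≈ 0) and point 2 at the hole (at atmospheric pressure). Bernoulli: P₁ + ρg h = P_atm + ½ρv₂².
With P₁ − P_atm = 342900 Pa, v₂ = √(2gh + 2ΔP/ρ) = √(2·9.81·24.09 + 2·342900/850.9) = 35.76 m/s.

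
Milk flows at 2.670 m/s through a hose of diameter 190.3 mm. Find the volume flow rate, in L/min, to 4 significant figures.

Q = A·v = 0.02844 m² × 2.670 m/s = 0.07594 m³/s.
Converting: 0.07594 m³/s × 60000 = 4556 L/min.

4556 L/min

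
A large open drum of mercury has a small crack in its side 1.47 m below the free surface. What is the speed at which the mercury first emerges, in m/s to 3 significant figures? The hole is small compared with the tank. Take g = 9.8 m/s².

v ≈ 5.37 m/s

The surface is effectively still and both ends are open, so ½v² = gh and v = √(2·9.8·1.47) = 5.37 m/s.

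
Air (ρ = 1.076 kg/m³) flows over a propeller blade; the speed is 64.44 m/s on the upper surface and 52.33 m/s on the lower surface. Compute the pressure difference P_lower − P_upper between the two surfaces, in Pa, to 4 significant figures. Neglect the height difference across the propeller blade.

ΔP ≈ 760.8 Pa

The pressure is lower where the speed is higher: ΔP = ½ρ(v_up² − v_low²).
ΔP = ½·1.076·(64.44² − 52.33²) = 760.8 Pa.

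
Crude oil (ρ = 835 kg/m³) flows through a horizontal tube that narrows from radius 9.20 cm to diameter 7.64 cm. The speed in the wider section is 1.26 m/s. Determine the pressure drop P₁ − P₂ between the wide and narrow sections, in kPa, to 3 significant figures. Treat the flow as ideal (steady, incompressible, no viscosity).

ΔP ≈ 21.6 kPa

By continuity, v₂ = v₁·A₁/A₂ = 1.26·(266/45.8) = 7.31 m/s.
Bernoulli (h₁ = h₂): P₁ − P₂ = ½ρ(v₂² − v₁²).
P₁ − P₂ = ½·835·(7.31² − 1.26²) = ½·835·51.8 = 21600 Pa.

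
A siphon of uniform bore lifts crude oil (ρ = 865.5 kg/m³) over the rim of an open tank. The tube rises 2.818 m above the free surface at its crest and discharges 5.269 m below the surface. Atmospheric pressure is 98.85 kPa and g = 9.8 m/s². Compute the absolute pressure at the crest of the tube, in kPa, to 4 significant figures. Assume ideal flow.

From the surface to the outlet (both open to atmosphere, surface at rest): v = √(2g·h_out) = √(2·9.8·5.269) = 10.16 m/s.
With constant cross-section the crest speed equals v; applying Bernoulli from the surface up to the crest, P_top = P_atm − ½ρv² − ρg·h_top.
P_top = 98850 − ½·865.5·10.16² − 865.5·9.8·2.818 = 30260 Pa.

P_top = 30.26 kPa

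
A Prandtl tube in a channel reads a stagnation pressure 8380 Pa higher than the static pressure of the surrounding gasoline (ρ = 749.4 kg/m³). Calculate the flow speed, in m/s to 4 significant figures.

v = 4.729 m/s

The dynamic pressure equals the rise in static pressure at the stagnation point: ΔP = ½ρv².
v = √(2ΔP/ρ) = √(2·8380/749.4) = 4.729 m/s.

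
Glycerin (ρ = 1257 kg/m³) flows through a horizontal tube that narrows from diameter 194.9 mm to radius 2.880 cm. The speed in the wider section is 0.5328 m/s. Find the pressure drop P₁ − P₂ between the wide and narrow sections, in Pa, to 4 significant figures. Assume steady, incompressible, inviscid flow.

By continuity, v₂ = v₁·A₁/A₂ = 0.5328·(298.3/26.06) = 6.100 m/s.
Along the horizontal streamline, P + ½ρv² is constant.
P₁ − P₂ = ½·1257·(6.100² − 0.5328²) = ½·1257·36.93 = 23210 Pa.

ΔP ≈ 23210 Pa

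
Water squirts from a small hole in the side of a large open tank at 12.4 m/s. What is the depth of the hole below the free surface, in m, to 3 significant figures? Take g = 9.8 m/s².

Torricelli: v = √(2gh), so h = v²/(2g).
h = 12.4²/(2·9.8) = 154/19.60 = 7.84 m.

h = 7.84 m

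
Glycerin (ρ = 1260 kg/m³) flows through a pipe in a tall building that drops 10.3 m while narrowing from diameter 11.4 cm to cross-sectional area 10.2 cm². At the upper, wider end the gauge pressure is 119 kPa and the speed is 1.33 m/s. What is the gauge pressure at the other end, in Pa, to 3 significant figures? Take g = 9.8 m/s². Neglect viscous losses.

P₂ ≈ 136000 Pa

Continuity gives A₁v₁ = A₂v₂, so v₂ = (102 cm²)/(10.2 cm²) × 1.33 m/s = 13.3 m/s.
Applying Bernoulli between the two ends and solving for P₂: P₂ = P₁ + ½ρ(v₁² − v₂²) − ρgΔh.
P₂ = 119000 + ½·1260·(1.33² − 13.3²) − 1260·9.8·(−10.3) = 119000 + (-110000) − (-127000) = 136000 Pa.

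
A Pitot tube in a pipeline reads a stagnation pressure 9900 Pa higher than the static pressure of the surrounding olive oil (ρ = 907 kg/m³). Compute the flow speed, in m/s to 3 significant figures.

v = 4.67 m/s

At the stagnation point the flow is brought to rest, so Bernoulli gives P_stag − P_static = ½ρv².
v = √(2ΔP/ρ) = √(2·9900/907) = 4.67 m/s.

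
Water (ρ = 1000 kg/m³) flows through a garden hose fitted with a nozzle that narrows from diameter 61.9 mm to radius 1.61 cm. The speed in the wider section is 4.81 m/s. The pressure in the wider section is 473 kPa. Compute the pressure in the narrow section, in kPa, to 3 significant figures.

P₂ = 327 kPa

Mass conservation (A₁v₁ = A₂v₂) gives v₂ = 4.81 × 30.1/8.14 = 17.8 m/s.
The pipe is horizontal, so Bernoulli reduces to P₁ + ½ρv₁² = P₂ + ½ρv₂².
P₂ = P₁ − ½ρ(v₂² − v₁²) = 473000 − ½·1000·(17.8² − 4.81²) = 473000 − 146000 = 327000 Pa.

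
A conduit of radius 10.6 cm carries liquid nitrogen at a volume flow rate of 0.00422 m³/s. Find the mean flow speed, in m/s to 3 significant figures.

Q = 0.00422 m³/s = 0.00422 m³/s.
v = Q/A = 0.00422 / 0.0353 = 0.120 m/s.

v ≈ 0.120 m/s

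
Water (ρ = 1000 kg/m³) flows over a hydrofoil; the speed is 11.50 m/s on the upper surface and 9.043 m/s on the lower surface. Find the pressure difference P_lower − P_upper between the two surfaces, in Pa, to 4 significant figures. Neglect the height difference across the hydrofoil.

The pressure is lower where the speed is higher: ΔP = ½ρ(v_up² − v_low²).
ΔP = ½·1000·(11.50² − 9.043²) = 25240 Pa.

ΔP ≈ 25240 Pa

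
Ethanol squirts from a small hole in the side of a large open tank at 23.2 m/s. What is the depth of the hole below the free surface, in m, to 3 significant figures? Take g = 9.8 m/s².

h = 27.5 m

For a small hole in a large open tank, ½v² = gh, giving h = v²/(2g).
h = 23.2²/(2·9.8) = 538/19.60 = 27.5 m.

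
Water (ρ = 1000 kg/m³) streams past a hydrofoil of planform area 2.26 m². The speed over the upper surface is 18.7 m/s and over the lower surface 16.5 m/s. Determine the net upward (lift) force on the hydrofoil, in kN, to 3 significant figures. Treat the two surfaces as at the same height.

From P + ½ρv² = const at equal height, P_low − P_up = ½ρ(v_up² − v_low²).
ΔP = ½·1000·(18.7² − 16.5²) = 38700 Pa.
Lift = ΔP · A = 38700 × 2.26 = 87500 N.

87.5 kN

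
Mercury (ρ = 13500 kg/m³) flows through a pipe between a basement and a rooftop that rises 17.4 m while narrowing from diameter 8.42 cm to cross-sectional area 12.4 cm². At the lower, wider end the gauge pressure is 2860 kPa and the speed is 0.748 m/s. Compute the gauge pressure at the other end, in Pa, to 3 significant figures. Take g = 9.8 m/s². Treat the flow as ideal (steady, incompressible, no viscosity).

P₂ ≈ 486000 Pa

Mass conservation (A₁v₁ = A₂v₂) gives v₂ = 0.748 × 55.7/12.4 = 3.36 m/s.
Applying Bernoulli between the two ends and solving for P₂: P₂ = P₁ + ½ρ(v₁² − v₂²) − ρgΔh.
P₂ = 2860000 + ½·13500·(0.748² − 3.36²) − 13500·9.8·(+17.4) = 2860000 + (-72400) − (2300000) = 486000 Pa.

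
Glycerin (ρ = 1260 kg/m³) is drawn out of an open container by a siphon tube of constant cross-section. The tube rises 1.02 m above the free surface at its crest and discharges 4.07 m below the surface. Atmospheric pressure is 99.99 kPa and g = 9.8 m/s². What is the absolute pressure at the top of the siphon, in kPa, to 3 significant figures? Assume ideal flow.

P_top = 37.1 kPa

From the surface to the outlet (both open to atmosphere, surface at rest): v = √(2g·h_out) = √(2·9.8·4.07) = 8.93 m/s.
With constant cross-section the crest speed equals v; applying Bernoulli from the surface up to the crest, P_top = P_atm − ½ρv² − ρg·h_top.
P_top = 99990 − ½·1260·8.93² − 1260·9.8·1.02 = 37100 Pa.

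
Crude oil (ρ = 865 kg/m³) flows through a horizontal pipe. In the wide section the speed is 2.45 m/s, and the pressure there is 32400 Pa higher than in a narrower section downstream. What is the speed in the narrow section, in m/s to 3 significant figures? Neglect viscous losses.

Horizontal Bernoulli: P₁ + ½ρv₁² = P₂ + ½ρv₂², so v₂² = v₁² + 2(P₁ − P₂)/ρ.
v₂ = √(2.45² + 2·32400/865) = √(6.00 + 74.9) = 9.00 m/s.

v₂ ≈ 9.00 m/s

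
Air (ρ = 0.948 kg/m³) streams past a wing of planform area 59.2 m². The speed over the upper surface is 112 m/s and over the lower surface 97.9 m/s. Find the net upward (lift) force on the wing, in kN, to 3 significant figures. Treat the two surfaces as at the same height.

F ≈ 83.0 kN

From P + ½ρv² = const at equal height, P_low − P_up = ½ρ(v_up² − v_low²).
ΔP = ½·0.948·(112² − 97.9²) = 1400 Pa.
Lift = ΔP · A = 1400 × 59.2 = 83000 N.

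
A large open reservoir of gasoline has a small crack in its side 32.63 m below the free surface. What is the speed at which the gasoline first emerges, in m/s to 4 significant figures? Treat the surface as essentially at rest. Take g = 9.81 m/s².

v = 25.30 m/s

Bernoulli from surface to hole (P equal, v_surface ≈ 0): v = √(2gh) = √(2×9.81×32.63) = 25.30 m/s.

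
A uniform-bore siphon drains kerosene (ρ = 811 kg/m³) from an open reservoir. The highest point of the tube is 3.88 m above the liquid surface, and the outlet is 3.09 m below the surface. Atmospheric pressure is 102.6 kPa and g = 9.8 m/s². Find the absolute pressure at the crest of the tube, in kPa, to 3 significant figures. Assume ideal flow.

P_top ≈ 47.2 kPa

Bernoulli surface→outlet gives ½v² = g·h_out, so v = √(2·9.8·3.09) = 7.78 m/s.
The bore is uniform, so the speed at the crest is the same v. Bernoulli surface→crest: P_atm = P_top + ½ρv² + ρg·h_top.
P_top = 102600 − ½·811·7.78² − 811·9.8·3.88 = 47200 Pa.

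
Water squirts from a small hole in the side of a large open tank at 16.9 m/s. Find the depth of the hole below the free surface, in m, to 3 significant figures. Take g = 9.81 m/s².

h ≈ 14.6 m

Torricelli: v = √(2gh), so h = v²/(2g).
h = 16.9²/(2·9.81) = 286/19.62 = 14.6 m.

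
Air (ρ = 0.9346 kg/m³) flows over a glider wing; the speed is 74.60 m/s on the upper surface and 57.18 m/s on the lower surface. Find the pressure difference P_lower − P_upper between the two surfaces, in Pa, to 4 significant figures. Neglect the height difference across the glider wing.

ΔP ≈ 1073 Pa

The pressure is lower where the speed is higher: ΔP = ½ρ(v_up² − v_low²).
ΔP = ½·0.9346·(74.60² − 57.18²) = 1073 Pa.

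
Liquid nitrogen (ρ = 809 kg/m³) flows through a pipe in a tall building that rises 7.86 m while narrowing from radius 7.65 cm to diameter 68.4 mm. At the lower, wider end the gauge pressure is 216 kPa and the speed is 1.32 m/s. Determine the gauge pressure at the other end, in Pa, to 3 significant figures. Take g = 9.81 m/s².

P₂ = 137000 Pa

By continuity, v₂ = v₁·A₁/A₂ = 1.32·(184/36.7) = 6.60 m/s.
Bernoulli: P₁ + ½ρv₁² + ρg h₁ = P₂ + ½ρv₂² + ρg h₂, so P₂ = P₁ + ½ρ(v₁² − v₂²) − ρg(h₂ − h₁).
P₂ = 216000 + ½·809·(1.32² − 6.60²) − 809·9.81·(+7.86) = 216000 + (-16900) − (62400) = 137000 Pa.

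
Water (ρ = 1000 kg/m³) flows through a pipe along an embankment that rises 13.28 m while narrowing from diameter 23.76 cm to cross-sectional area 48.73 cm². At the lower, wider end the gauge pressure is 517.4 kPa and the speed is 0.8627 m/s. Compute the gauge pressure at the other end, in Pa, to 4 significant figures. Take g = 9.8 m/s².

By continuity, v₂ = v₁·A₁/A₂ = 0.8627·(443.4/48.73) = 7.850 m/s.
Energy conservation along the streamline gives P₂ = P₁ − ½ρ(v₂² − v₁²) − ρg(h₂ − h₁).
P₂ = 517400 + ½·1000·(0.8627² − 7.850²) − 1000·9.8·(+13.28) = 517400 + (-30440) − (130100) = 356800 Pa.

P₂ ≈ 356800 Pa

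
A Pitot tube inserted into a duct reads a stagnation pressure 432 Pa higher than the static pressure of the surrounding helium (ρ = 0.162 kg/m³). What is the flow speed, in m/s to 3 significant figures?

Bernoulli between the free stream and the stagnation point: ½ρv² = P_stag − P_static.
v = √(2ΔP/ρ) = √(2·432/0.162) = 73.0 m/s.

v ≈ 73.0 m/s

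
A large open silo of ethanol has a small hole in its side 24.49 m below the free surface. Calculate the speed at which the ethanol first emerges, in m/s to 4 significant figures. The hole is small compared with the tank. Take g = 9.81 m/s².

v = 21.92 m/s

Bernoulli from surface to hole (P equal, v_surface ≈ 0): v = √(2gh) = √(2×9.81×24.49) = 21.92 m/s.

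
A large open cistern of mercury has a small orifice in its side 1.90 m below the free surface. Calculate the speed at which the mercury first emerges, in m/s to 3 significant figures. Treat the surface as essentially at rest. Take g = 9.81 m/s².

v = 6.11 m/s

With the surface at rest and both surface and jet at atmospheric pressure, Bernoulli gives ρg h = ½ρv², so v = √(2gh) = √(2·9.81·1.90) = 6.11 m/s.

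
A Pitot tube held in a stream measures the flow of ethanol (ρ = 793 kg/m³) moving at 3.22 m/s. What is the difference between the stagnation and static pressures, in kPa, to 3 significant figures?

Bernoulli between the free stream and the stagnation point: ½ρv² = P_stag − P_static.
ΔP = ½·793·3.22² = 4110 Pa.

ΔP ≈ 4.11 kPa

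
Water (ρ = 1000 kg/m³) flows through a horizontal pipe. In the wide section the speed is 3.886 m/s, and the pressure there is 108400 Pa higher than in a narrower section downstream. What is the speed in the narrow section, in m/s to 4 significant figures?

15.23 m/s

Along the level pipe P + ½ρv² is conserved, hence v₂² = v₁² + 2(P₁ − P₂)/ρ.
v₂ = √(3.886² + 2·108400/1000) = √(15.10 + 216.8) = 15.23 m/s.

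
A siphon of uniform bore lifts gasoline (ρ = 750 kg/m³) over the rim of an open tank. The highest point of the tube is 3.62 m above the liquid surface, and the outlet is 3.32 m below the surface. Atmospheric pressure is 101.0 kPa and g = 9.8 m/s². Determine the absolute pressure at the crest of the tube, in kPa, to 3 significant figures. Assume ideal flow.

From the surface to the outlet (both open to atmosphere, surface at rest): v = √(2g·h_out) = √(2·9.8·3.32) = 8.07 m/s.
With constant cross-section the crest speed equals v; applying Bernoulli from the surface up to the crest, P_top = P_atm − ½ρv² − ρg·h_top.
P_top = 101000 − ½·750·8.07² − 750·9.8·3.62 = 50000 Pa.

P_top = 50.0 kPa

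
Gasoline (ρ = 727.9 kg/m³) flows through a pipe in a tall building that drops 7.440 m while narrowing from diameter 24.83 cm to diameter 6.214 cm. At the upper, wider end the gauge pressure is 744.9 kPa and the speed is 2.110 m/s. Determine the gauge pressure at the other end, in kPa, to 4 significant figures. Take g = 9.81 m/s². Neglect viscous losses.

Mass conservation (A₁v₁ = A₂v₂) gives v₂ = 2.110 × 484.2/30.33 = 33.69 m/s.
Applying Bernoulli between the two ends and solving for P₂: P₂ = P₁ + ½ρ(v₁² − v₂²) − ρgΔh.
P₂ = 744900 + ½·727.9·(2.110² − 33.69²) − 727.9·9.81·(−7.440) = 744900 + (-411500) − (-53130) = 386600 Pa.

P₂ ≈ 386.6 kPa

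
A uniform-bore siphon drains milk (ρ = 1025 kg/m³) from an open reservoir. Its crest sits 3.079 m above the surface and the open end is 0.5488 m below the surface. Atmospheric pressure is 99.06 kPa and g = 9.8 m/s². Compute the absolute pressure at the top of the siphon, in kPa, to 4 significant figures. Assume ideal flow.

From the surface to the outlet (both open to atmosphere, surface at rest): v = √(2g·h_out) = √(2·9.8·0.5488) = 3.280 m/s.
The bore is uniform, so the speed at the crest is the same v. Bernoulli surface→crest: P_atm = P_top + ½ρv² + ρg·h_top.
P_top = 99060 − ½·1025·3.280² − 1025·9.8·3.079 = 62620 Pa.

P_top = 62.62 kPa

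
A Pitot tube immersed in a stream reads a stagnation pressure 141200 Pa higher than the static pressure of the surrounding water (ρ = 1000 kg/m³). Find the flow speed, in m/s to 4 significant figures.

v ≈ 16.80 m/s

At the stagnation point the flow is brought to rest, so Bernoulli gives P_stag − P_static = ½ρv².
v = √(2ΔP/ρ) = √(2·141200/1000) = 16.80 m/s.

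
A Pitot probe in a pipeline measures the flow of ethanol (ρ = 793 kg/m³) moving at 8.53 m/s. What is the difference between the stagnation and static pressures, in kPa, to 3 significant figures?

ΔP ≈ 28.8 kPa

Bernoulli between the free stream and the stagnation point: ½ρv² = P_stag − P_static.
ΔP = ½·793·8.53² = 28800 Pa.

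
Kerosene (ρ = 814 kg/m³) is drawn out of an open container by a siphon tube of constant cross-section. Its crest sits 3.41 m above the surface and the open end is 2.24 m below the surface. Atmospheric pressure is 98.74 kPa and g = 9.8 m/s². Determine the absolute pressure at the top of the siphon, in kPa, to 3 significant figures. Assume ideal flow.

Bernoulli surface→outlet gives ½v² = g·h_out, so v = √(2·9.8·2.24) = 6.63 m/s.
With constant cross-section the crest speed equals v; applying Bernoulli from the surface up to the crest, P_top = P_atm − ½ρv² − ρg·h_top.
P_top = 98740 − ½·814·6.63² − 814·9.8·3.41 = 53700 Pa.

53.7 kPa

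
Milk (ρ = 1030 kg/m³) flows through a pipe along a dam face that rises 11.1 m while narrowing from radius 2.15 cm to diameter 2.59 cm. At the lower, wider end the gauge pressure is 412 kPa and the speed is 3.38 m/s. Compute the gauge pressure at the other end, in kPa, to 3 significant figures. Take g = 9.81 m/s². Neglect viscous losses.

The volume flow rate is constant, so v₂ = (A₁/A₂)v₁ = (14.5/5.27)·3.38 = 9.32 m/s.
Bernoulli: P₁ + ½ρv₁² + ρg h₁ = P₂ + ½ρv₂² + ρg h₂, so P₂ = P₁ + ½ρ(v₁² − v₂²) − ρg(h₂ − h₁).
P₂ = 412000 + ½·1030·(3.38² − 9.32²) − 1030·9.81·(+11.1) = 412000 + (-38800) − (112000) = 261000 Pa.

P₂ ≈ 261 kPa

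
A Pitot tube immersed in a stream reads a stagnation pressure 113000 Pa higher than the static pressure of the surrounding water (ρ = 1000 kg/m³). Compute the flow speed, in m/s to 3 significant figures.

15.0 m/s

The dynamic pressure equals the rise in static pressure at the stagnation point: ΔP = ½ρv².
v = √(2ΔP/ρ) = √(2·113000/1000) = 15.0 m/s.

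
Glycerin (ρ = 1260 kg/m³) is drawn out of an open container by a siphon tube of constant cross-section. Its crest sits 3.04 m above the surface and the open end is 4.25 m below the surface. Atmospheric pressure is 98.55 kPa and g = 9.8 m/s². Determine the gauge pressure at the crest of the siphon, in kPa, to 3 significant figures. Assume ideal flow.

-90.0 kPa

From the surface to the outlet (both open to atmosphere, surface at rest): v = √(2g·h_out) = √(2·9.8·4.25) = 9.13 m/s.
With constant cross-section the crest speed equals v; applying Bernoulli from the surface up to the crest, P_top = P_atm − ½ρv² − ρg·h_top.
P_top = 98550 − ½·1260·9.13² − 1260·9.8·3.04 = 8530 Pa. So P_gauge = P_top − P_atm = -90000 Pa.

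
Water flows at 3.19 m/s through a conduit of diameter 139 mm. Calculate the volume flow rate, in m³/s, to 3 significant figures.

Q ≈ 0.0484 m³/s

Q = A·v = 0.0152 m² × 3.19 m/s = 0.0484 m³/s.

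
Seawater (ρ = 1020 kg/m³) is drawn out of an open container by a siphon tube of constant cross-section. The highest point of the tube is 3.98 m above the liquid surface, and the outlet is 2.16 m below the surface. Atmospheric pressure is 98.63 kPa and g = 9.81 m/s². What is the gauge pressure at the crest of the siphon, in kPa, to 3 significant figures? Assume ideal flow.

The outlet speed comes from Torricelli: v = √(2g·2.16) = 6.51 m/s.
The bore is uniform, so the speed at the crest is the same v. Bernoulli surface→crest: P_atm = P_top + ½ρv² + ρg·h_top.
P_top = 98630 − ½·1020·6.51² − 1020·9.81·3.98 = 37200 Pa. So P_gauge = P_top − P_atm = -61400 Pa.

-61.4 kPa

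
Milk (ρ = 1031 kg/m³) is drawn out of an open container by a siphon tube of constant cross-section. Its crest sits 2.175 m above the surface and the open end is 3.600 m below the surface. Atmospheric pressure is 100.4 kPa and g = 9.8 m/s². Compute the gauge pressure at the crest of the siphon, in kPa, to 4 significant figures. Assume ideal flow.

P_gauge ≈ -58.35 kPa

From the surface to the outlet (both open to atmosphere, surface at rest): v = √(2g·h_out) = √(2·9.8·3.600) = 8.400 m/s.
The bore is uniform, so the speed at the crest is the same v. Bernoulli surface→crest: P_atm = P_top + ½ρv² + ρg·h_top.
P_top = 100400 − ½·1031·8.400² − 1031·9.8·2.175 = 42050 Pa. So P_gauge = P_top − P_atm = -58350 Pa.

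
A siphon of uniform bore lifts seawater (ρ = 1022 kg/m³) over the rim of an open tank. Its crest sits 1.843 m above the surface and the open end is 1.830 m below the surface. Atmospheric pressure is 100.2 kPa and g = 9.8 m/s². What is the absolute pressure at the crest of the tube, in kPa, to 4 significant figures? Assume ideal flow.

The outlet speed comes from Torricelli: v = √(2g·1.830) = 5.989 m/s.
The bore is uniform, so the speed at the crest is the same v. Bernoulli surface→crest: P_atm = P_top + ½ρv² + ρg·h_top.
P_top = 100200 − ½·1022·5.989² − 1022·9.8·1.843 = 63410 Pa.

63.41 kPa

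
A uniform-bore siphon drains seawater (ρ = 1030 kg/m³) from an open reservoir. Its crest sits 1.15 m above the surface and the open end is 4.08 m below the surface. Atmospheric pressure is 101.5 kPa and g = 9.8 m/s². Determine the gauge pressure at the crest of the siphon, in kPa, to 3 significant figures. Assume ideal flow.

-52.8 kPa

Bernoulli surface→outlet gives ½v² = g·h_out, so v = √(2·9.8·4.08) = 8.94 m/s.
With constant cross-section the crest speed equals v; applying Bernoulli from the surface up to the crest, P_top = P_atm − ½ρv² − ρg·h_top.
P_top = 101500 − ½·1030·8.94² − 1030·9.8·1.15 = 48700 Pa. So P_gauge = P_top − P_atm = -52800 Pa.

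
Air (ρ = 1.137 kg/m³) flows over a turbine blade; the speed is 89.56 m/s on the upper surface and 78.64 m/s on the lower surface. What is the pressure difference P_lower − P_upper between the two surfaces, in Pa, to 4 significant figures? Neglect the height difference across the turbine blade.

With negligible Δh, P + ½ρv² is constant, so P_low − P_up = ½ρ(v_up² − v_low²).
ΔP = ½·1.137·(89.56² − 78.64²) = 1044 Pa.

1044 Pa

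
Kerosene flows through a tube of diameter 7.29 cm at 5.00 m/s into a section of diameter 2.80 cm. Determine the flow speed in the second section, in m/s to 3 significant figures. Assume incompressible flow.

The volume flow rate is constant, so v₂ = (A₁/A₂)v₁ = (41.7/6.16)·5.00 = 33.9 m/s.

33.9 m/s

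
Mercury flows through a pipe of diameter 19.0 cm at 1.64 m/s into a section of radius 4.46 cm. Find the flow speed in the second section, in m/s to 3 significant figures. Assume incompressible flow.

v₂ ≈ 7.44 m/s

The volume flow rate is constant, so v₂ = (A₁/A₂)v₁ = (284/62.5)·1.64 = 7.44 m/s.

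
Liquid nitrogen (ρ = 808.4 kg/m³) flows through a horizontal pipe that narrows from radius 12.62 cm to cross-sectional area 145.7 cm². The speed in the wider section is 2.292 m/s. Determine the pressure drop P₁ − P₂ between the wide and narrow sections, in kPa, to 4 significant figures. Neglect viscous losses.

By continuity, v₂ = v₁·A₁/A₂ = 2.292·(500.3/145.7) = 7.871 m/s.
The pipe is horizontal, so Bernoulli reduces to P₁ + ½ρv₁² = P₂ + ½ρv₂².
P₁ − P₂ = ½·808.4·(7.871² − 2.292²) = ½·808.4·56.70 = 22920 Pa.

ΔP = 22.92 kPa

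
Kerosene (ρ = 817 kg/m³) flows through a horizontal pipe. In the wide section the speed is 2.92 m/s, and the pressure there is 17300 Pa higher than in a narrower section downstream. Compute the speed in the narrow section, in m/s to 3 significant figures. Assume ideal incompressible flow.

With h₁ = h₂, rearranging Bernoulli gives v₂ = √(v₁² + 2ΔP/ρ).
v₂ = √(2.92² + 2·17300/817) = √(8.53 + 42.4) = 7.13 m/s.

7.13 m/s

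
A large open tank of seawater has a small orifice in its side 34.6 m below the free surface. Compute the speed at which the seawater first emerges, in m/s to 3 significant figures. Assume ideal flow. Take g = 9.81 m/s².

Torricelli's result v = √(2gh) gives v = √(2·9.81·34.6) = 26.1 m/s.

26.1 m/s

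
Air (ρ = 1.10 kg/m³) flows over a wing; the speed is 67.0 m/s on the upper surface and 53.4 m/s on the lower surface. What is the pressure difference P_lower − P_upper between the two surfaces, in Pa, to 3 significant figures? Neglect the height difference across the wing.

901 Pa

With negligible Δh, P + ½ρv² is constant, so P_low − P_up = ½ρ(v_up² − v_low²).
ΔP = ½·1.10·(67.0² − 53.4²) = 901 Pa.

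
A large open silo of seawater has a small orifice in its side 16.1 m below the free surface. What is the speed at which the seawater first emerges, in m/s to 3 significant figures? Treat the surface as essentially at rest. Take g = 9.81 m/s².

Torricelli's result v = √(2gh) gives v = √(2·9.81·16.1) = 17.8 m/s.

v ≈ 17.8 m/s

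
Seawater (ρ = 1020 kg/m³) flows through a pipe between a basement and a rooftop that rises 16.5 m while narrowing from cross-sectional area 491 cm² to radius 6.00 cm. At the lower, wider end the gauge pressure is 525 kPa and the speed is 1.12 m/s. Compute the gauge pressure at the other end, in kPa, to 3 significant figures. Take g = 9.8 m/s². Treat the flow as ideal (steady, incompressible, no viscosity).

349 kPa

The volume flow rate is constant, so v₂ = (A₁/A₂)v₁ = (491/113)·1.12 = 4.86 m/s.
Applying Bernoulli between the two ends and solving for P₂: P₂ = P₁ + ½ρ(v₁² − v₂²) − ρgΔh.
P₂ = 525000 + ½·1020·(1.12² − 4.86²) − 1020·9.8·(+16.5) = 525000 + (-11400) − (165000) = 349000 Pa.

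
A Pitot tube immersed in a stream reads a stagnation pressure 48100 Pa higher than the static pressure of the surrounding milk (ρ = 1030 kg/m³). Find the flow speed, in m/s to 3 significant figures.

9.66 m/s

The dynamic pressure equals the rise in static pressure at the stagnation point: ΔP = ½ρv².
v = √(2ΔP/ρ) = √(2·48100/1030) = 9.66 m/s.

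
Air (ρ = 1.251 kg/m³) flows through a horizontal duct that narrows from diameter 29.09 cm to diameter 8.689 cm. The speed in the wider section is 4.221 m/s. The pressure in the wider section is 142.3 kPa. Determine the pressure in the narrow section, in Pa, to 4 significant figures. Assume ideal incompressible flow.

P₂ = 140900 Pa

Continuity gives A₁v₁ = A₂v₂, so v₂ = (664.6 cm²)/(59.30 cm²) × 4.221 m/s = 47.31 m/s.
Along the horizontal streamline, P + ½ρv² is constant.
P₂ = P₁ − ½ρ(v₂² − v₁²) = 142300 − ½·1.251·(47.31² − 4.221²) = 142300 − 1389 = 140900 Pa.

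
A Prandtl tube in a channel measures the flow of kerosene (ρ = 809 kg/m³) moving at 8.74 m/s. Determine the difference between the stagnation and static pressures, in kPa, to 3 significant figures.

The dynamic pressure equals the rise in static pressure at the stagnation point: ΔP = ½ρv².
ΔP = ½·809·8.74² = 30900 Pa.

ΔP ≈ 30.9 kPa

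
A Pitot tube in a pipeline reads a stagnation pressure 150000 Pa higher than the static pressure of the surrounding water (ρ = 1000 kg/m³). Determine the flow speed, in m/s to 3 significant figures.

Bernoulli between the free stream and the stagnation point: ½ρv² = P_stag − P_static.
v = √(2ΔP/ρ) = √(2·150000/1000) = 17.3 m/s.

v ≈ 17.3 m/s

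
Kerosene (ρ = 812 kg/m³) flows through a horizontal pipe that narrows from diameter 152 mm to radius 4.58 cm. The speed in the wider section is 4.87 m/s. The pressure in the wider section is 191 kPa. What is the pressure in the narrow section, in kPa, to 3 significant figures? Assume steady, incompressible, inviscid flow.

P₂ = 128 kPa

Mass conservation (A₁v₁ = A₂v₂) gives v₂ = 4.87 × 181/65.9 = 13.4 m/s.
With no height change, Bernoulli's equation is P₁ + ½ρv₁² = P₂ + ½ρv₂².
P₂ = P₁ − ½ρ(v₂² − v₁²) = 191000 − ½·812·(13.4² − 4.87²) = 191000 − 63400 = 128000 Pa.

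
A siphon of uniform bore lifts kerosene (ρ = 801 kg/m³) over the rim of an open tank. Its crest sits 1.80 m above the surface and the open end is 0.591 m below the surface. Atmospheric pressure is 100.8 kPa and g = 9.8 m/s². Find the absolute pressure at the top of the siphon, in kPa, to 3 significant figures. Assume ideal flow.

P_top = 82.0 kPa

The outlet speed comes from Torricelli: v = √(2g·0.591) = 3.40 m/s.
With constant cross-section the crest speed equals v; applying Bernoulli from the surface up to the crest, P_top = P_atm − ½ρv² − ρg·h_top.
P_top = 100800 − ½·801·3.40² − 801·9.8·1.80 = 82000 Pa.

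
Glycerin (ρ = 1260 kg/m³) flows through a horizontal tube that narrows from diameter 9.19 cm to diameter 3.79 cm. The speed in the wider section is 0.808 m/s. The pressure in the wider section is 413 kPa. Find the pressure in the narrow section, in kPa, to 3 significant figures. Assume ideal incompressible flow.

399 kPa

By continuity, v₂ = v₁·A₁/A₂ = 0.808·(66.3/11.3) = 4.75 m/s.
Along the horizontal streamline, P + ½ρv² is constant.
P₂ = P₁ − ½ρ(v₂² − v₁²) = 413000 − ½·1260·(4.75² − 0.808²) = 413000 − 13800 = 399000 Pa.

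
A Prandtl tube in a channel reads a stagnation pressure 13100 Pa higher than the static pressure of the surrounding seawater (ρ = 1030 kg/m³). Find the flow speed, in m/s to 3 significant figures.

v = 5.04 m/s

Bernoulli between the free stream and the stagnation point: ½ρv² = P_stag − P_static.
v = √(2ΔP/ρ) = √(2·13100/1030) = 5.04 m/s.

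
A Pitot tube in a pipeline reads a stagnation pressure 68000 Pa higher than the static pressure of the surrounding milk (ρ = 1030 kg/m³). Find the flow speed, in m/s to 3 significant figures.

11.5 m/s

The dynamic pressure equals the rise in static pressure at the stagnation point: ΔP = ½ρv².
v = √(2ΔP/ρ) = √(2·68000/1030) = 11.5 m/s.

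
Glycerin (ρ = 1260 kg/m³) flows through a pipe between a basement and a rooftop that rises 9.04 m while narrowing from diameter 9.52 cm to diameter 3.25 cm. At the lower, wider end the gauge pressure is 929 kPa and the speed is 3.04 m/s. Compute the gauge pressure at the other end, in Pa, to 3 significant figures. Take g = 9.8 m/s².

Continuity gives A₁v₁ = A₂v₂, so v₂ = (71.2 cm²)/(8.30 cm²) × 3.04 m/s = 26.1 m/s.
Applying Bernoulli between the two ends and solving for P₂: P₂ = P₁ + ½ρ(v₁² − v₂²) − ρgΔh.
P₂ = 929000 + ½·1260·(3.04² − 26.1²) − 1260·9.8·(+9.04) = 929000 + (-423000) − (112000) = 395000 Pa.

P₂ ≈ 395000 Pa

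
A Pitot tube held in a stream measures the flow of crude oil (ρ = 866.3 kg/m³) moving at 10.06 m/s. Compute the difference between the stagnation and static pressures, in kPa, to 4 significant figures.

The dynamic pressure equals the rise in static pressure at the stagnation point: ΔP = ½ρv².
ΔP = ½·866.3·10.06² = 43840 Pa.

ΔP ≈ 43.84 kPa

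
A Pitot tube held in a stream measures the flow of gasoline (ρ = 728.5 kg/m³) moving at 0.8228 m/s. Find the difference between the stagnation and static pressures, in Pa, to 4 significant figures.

Bernoulli between the free stream and the stagnation point: ½ρv² = P_stag − P_static.
ΔP = ½·728.5·0.8228² = 246.6 Pa.

246.6 Pa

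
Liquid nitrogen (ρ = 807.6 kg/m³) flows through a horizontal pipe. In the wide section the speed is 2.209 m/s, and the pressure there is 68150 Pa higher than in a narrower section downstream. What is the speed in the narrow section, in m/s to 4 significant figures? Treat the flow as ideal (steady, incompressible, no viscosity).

Horizontal Bernoulli: P₁ + ½ρv₁² = P₂ + ½ρv₂², so v₂² = v₁² + 2(P₁ − P₂)/ρ.
v₂ = √(2.209² + 2·68150/807.6) = √(4.880 + 168.8) = 13.18 m/s.

v₂ = 13.18 m/s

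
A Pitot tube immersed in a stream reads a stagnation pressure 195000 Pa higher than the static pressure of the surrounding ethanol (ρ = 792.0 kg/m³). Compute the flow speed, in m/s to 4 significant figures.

The dynamic pressure equals the rise in static pressure at the stagnation point: ΔP = ½ρv².
v = √(2ΔP/ρ) = √(2·195000/792.0) = 22.19 m/s.

v = 22.19 m/s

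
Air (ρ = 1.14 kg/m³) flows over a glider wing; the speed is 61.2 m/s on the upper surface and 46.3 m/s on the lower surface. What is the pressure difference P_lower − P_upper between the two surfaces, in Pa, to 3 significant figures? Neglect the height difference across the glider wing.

With negligible Δh, P + ½ρv² is constant, so P_low − P_up = ½ρ(v_up² − v_low²).
ΔP = ½·1.14·(61.2² − 46.3²) = 913 Pa.

ΔP = 913 Pa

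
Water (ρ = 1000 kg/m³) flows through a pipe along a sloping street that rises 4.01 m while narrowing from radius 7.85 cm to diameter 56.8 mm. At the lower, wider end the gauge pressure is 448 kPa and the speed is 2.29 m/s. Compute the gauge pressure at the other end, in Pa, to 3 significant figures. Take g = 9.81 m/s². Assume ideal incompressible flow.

By continuity, v₂ = v₁·A₁/A₂ = 2.29·(194/25.3) = 17.5 m/s.
Bernoulli: P₁ + ½ρv₁² + ρg h₁ = P₂ + ½ρv₂² + ρg h₂, so P₂ = P₁ + ½ρ(v₁² − v₂²) − ρg(h₂ − h₁).
P₂ = 448000 + ½·1000·(2.29² − 17.5²) − 1000·9.81·(+4.01) = 448000 + (-150000) − (39300) = 258000 Pa.

P₂ = 258000 Pa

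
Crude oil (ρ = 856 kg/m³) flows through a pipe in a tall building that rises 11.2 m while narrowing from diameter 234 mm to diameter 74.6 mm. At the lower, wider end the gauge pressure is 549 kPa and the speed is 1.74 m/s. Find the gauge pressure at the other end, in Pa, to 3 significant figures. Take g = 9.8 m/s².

P₂ ≈ 331000 Pa

By continuity, v₂ = v₁·A₁/A₂ = 1.74·(430/43.7) = 17.1 m/s.
Energy conservation along the streamline gives P₂ = P₁ − ½ρ(v₂² − v₁²) − ρg(h₂ − h₁).
P₂ = 549000 + ½·856·(1.74² − 17.1²) − 856·9.8·(+11.2) = 549000 + (-124000) − (94000) = 331000 Pa.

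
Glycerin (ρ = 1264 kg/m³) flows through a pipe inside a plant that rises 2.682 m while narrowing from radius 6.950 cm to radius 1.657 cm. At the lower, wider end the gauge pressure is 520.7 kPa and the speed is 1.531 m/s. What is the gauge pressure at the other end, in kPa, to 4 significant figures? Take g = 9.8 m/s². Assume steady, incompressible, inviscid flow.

The volume flow rate is constant, so v₂ = (A₁/A₂)v₁ = (151.7/8.626)·1.531 = 26.93 m/s.
Energy conservation along the streamline gives P₂ = P₁ − ½ρ(v₂² − v₁²) − ρg(h₂ − h₁).
P₂ = 520700 + ½·1264·(1.531² − 26.93²) − 1264·9.8·(+2.682) = 520700 + (-457000) − (33220) = 30480 Pa.

P₂ ≈ 30.48 kPa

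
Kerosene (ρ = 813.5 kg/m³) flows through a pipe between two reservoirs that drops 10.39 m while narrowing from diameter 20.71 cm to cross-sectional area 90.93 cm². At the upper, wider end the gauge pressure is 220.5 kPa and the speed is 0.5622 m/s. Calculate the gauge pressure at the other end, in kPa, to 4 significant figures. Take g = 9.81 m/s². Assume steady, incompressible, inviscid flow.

P₂ ≈ 301.8 kPa

By continuity, v₂ = v₁·A₁/A₂ = 0.5622·(336.9/90.93) = 2.083 m/s.
Bernoulli: P₁ + ½ρv₁² + ρg h₁ = P₂ + ½ρv₂² + ρg h₂, so P₂ = P₁ + ½ρ(v₁² − v₂²) − ρg(h₂ − h₁).
P₂ = 220500 + ½·813.5·(0.5622² − 2.083²) − 813.5·9.81·(−10.39) = 220500 + (-1636) − (-82920) = 301800 Pa.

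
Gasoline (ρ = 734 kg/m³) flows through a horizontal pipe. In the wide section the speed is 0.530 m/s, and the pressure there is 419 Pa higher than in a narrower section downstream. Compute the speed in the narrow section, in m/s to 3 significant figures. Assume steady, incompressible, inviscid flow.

v₂ ≈ 1.19 m/s

Horizontal Bernoulli: P₁ + ½ρv₁² = P₂ + ½ρv₂², so v₂² = v₁² + 2(P₁ − P₂)/ρ.
v₂ = √(0.530² + 2·419/734) = √(0.281 + 1.14) = 1.19 m/s.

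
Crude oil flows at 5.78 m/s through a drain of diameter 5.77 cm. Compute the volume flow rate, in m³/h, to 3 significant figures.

Q = A·v = 0.00261 m² × 5.78 m/s = 0.0151 m³/s.
Converting: 0.0151 m³/s × 3600 = 54.4 m³/h.

Q = 54.4 m³/h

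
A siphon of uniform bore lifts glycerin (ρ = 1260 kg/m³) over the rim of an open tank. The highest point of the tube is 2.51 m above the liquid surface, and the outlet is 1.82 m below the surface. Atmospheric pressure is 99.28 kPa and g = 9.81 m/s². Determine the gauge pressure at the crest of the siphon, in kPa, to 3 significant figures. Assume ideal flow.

P_gauge ≈ -53.5 kPa

The outlet speed comes from Torricelli: v = √(2g·1.82) = 5.98 m/s.
Continuity keeps v the same throughout the tube; from surface to crest, P_atm + 0 = P_top + ½ρv² + ρg·h_top.
P_top = 99280 − ½·1260·5.98² − 1260·9.81·2.51 = 45800 Pa. So P_gauge = P_top − P_atm = -53500 Pa.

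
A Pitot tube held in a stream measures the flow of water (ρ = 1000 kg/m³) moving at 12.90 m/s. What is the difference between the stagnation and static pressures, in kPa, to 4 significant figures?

ΔP ≈ 83.20 kPa

Bernoulli between the free stream and the stagnation point: ½ρv² = P_stag − P_static.
ΔP = ½·1000·12.90² = 83200 Pa.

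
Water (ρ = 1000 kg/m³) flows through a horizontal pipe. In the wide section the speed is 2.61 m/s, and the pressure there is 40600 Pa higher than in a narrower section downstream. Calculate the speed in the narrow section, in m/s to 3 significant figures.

Along the level pipe P + ½ρv² is conserved, hence v₂² = v₁² + 2(P₁ − P₂)/ρ.
v₂ = √(2.61² + 2·40600/1000) = √(6.81 + 81.2) = 9.38 m/s.

v₂ ≈ 9.38 m/s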